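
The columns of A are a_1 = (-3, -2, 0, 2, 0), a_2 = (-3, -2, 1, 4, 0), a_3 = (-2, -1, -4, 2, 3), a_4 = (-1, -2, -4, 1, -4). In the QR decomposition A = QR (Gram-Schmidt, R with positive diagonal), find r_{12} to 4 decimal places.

a_1 = (-3, -2, 0, 2, 0); ‖a_1‖ = 4.1231, so e_1 = (-0.7276, -0.4851, 0.0000, 0.4851, 0.0000).
r_{12} = e_1·a_2 = 5.0932.

r_{12} = 5.0932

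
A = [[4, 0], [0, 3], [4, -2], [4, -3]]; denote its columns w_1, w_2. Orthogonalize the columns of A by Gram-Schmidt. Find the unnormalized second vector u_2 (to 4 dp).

u_2 = (1.6667, 3.0000, -0.3333, -1.3333)

q_1 = w_1/‖w_1‖ = (4, 0, 4, 4)/6.9282 = (0.5774, 0.0000, 0.5774, 0.5774).
r_{12} = q_1·w_2 = -2.8868.
u_2 = w_2 + 2.8868·q_1 = (1.6667, 3.0000, -0.3333, -1.3333).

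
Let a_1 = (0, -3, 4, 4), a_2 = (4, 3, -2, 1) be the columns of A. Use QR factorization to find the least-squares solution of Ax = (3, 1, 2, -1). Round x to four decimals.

e_1 = a_1/‖a_1‖ = (0, -3, 4, 4)/6.4031 = (0.0000, -0.4685, 0.6247, 0.6247).
r_{12} = e_1·a_2 = -2.0303.
u_2 = a_2 + 2.0303·e_1 = (4.0000, 2.0488, -0.7317, 2.2683).
‖u_2‖ = 5.0870, so e_2 = (0.7863, 0.4027, -0.1438, 0.4459).
Qᵀb = (0.1562, 2.0281).
Back-substitute: x_2 = 2.0281/5.0870 = 0.3987.
x_1 = (0.1562 + 2.0303·0.3987)/6.4031 = 0.1508.

x = (0.1508, 0.3987)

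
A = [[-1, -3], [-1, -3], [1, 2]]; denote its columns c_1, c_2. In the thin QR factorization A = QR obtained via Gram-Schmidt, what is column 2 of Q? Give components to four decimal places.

c_1 = (-1, -1, 1); ‖c_1‖ = 1.7321, so q_1 = (-0.5774, -0.5774, 0.5774).
q_1·c_2 = (-0.5774)·(-3) + (-0.5774)·(-3) + 0.5774·2 = 4.6188.
u_2 = c_2 − 4.6188·q_1 = (-0.3333, -0.3333, -0.6667).
‖u_2‖ = 0.8165, so q_2 = (-0.4082, -0.4082, -0.8165).

q_2 = (-0.4082, -0.4082, -0.8165)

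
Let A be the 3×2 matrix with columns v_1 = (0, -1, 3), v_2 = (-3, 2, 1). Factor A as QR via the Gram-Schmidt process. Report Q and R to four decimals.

v_1 = (0, -1, 3); ‖v_1‖ = 3.1623, so q_1 = (0.0000, -0.3162, 0.9487).
q_1·v_2 = 0.0000·(-3) + (-0.3162)·2 + 0.9487·1 = 0.3162.
u_2 = v_2 − 0.3162·q_1 = (-3.0000, 2.1000, 0.7000).
‖u_2‖ = 3.7283, so q_2 = (-0.8047, 0.5633, 0.1878).

Q = [[0.0000, -0.8047], [-0.3162, 0.5633], [0.9487, 0.1878]], R = [[3.1623, 0.3162], [0.0000, 3.7283]]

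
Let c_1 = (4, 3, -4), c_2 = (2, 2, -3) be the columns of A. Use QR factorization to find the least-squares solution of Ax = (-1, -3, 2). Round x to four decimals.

c_1 = (4, 3, -4); ‖c_1‖ = 6.4031, so q_1 = (0.6247, 0.4685, -0.6247).
q_1·c_2 = 0.6247·2 + 0.4685·2 + (-0.6247)·(-3) = 4.0605.
u_2 = c_2 − 4.0605·q_1 = (-0.5366, 0.0976, -0.4634).
‖u_2‖ = 0.7157, so q_2 = (-0.7498, 0.1363, -0.6475).
Qᵀb = (-3.2796, -0.9542).
Back-substitute: x_2 = -0.9542/0.7157 = -1.3333.
x_1 = (-3.2796 − 4.0605·(-1.3333))/6.4031 = 0.3333.

x = (0.3333, -1.3333)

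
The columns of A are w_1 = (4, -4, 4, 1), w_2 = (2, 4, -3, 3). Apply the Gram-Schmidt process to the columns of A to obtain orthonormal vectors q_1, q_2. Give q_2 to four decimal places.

w_1 = (4, -4, 4, 1); ‖w_1‖ = 7.0000, so q_1 = (0.5714, -0.5714, 0.5714, 0.1429).
q_1·w_2 = 0.5714·2 + (-0.5714)·4 + 0.5714·(-3) + 0.1429·3 = -2.4286.
u_2 = w_2 + 2.4286·q_1 = (3.3878, 2.6122, -1.6122, 3.3469).
‖u_2‖ = 5.6659, so q_2 = (0.5979, 0.4610, -0.2846, 0.5907).

q_2 = (0.5979, 0.4610, -0.2846, 0.5907)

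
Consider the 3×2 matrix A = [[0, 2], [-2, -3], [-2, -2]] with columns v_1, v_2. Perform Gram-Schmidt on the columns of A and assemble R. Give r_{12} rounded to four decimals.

r_{12} = 3.5355

v_1 = (0, -2, -2); ‖v_1‖ = 2.8284, so q_1 = (0.0000, -0.7071, -0.7071).
r_{12} = q_1·v_2 = 3.5355.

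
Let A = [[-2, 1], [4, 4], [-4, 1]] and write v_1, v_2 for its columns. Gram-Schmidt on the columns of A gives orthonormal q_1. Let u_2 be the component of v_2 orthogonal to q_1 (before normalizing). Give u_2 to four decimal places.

q_1 = v_1/‖v_1‖ = (-2, 4, -4)/6.0000 = (-0.3333, 0.6667, -0.6667).
r_{12} = q_1·v_2 = 1.6667.
u_2 = v_2 − 1.6667·q_1 = (1.5556, 2.8889, 2.1111).

u_2 = (1.5556, 2.8889, 2.1111)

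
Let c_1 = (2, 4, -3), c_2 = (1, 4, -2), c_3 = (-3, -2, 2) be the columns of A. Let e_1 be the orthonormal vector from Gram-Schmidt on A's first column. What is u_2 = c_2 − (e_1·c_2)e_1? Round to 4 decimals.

c_1 = (2, 4, -3); ‖c_1‖ = 5.3852, so e_1 = (0.3714, 0.7428, -0.5571).
e_1·c_2 = 0.3714·1 + 0.7428·4 + (-0.5571)·(-2) = 4.4567.
u_2 = c_2 − 4.4567·e_1 = (-0.6552, 0.6897, 0.4828).

u_2 = (-0.6552, 0.6897, 0.4828)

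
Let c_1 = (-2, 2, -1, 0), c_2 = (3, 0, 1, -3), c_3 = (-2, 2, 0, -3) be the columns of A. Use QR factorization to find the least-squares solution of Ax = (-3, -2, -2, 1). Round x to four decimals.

x = (-1.2993, -1.3401, 0.7891)

q_1 = c_1/‖c_1‖ = (-2, 2, -1, 0)/3.0000 = (-0.6667, 0.6667, -0.3333, 0.0000).
r_{12} = q_1·c_2 = -2.3333.
u_2 = c_2 + 2.3333·q_1 = (1.4444, 1.5556, 0.2222, -3.0000).
‖u_2‖ = 3.6818, so q_2 = (0.3923, 0.4225, 0.0604, -0.8148).
r_{13} = q_1·c_3 = 2.6667; r_{23} = q_2·c_3 = 2.5048.
u_3 = c_3 − 2.6667·q_1 − 2.5048·q_2 = (-1.2049, -0.8361, 0.7377, -0.9590).
‖u_3‖ = 1.9013, so q_3 = (-0.6338, -0.4397, 0.3880, -0.5044).
Qᵀb = (1.3333, -2.9575, 1.5003).
Back-substitute: x_3 = 1.5003/1.9013 = 0.7891.
x_2 = (-2.9575 − 2.5048·0.7891)/3.6818 = -1.3401.
x_1 = (1.3333 + 2.3333·(-1.3401) − 2.6667·0.7891)/3.0000 = -1.2993.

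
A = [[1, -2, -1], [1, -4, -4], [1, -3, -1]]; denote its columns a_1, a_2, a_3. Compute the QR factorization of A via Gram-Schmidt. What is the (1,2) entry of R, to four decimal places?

a_1 = (1, 1, 1); ‖a_1‖ = 1.7321, so e_1 = (0.5774, 0.5774, 0.5774).
r_{12} = e_1·a_2 = -5.1962.

r_{12} = -5.1962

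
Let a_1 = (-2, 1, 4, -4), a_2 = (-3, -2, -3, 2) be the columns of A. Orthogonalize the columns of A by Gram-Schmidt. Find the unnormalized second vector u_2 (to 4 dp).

u_2 = (-3.8649, -1.5676, -1.2703, 0.2703)

a_1 = (-2, 1, 4, -4); ‖a_1‖ = 6.0828, so e_1 = (-0.3288, 0.1644, 0.6576, -0.6576).
e_1·a_2 = (-0.3288)·(-3) + 0.1644·(-2) + 0.6576·(-3) + (-0.6576)·2 = -2.6304.
u_2 = a_2 + 2.6304·e_1 = (-3.8649, -1.5676, -1.2703, 0.2703).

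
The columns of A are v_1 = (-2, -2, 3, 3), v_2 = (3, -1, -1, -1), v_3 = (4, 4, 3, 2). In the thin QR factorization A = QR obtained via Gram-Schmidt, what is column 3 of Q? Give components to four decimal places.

e_3 = (0.4829, 0.6760, 0.4616, 0.3110)

e_1 = v_1/‖v_1‖ = (-2, -2, 3, 3)/5.0990 = (-0.3922, -0.3922, 0.5883, 0.5883).
r_{12} = e_1·v_2 = -1.9612.
u_2 = v_2 + 1.9612·e_1 = (2.2308, -1.7692, 0.1538, 0.1538).
‖u_2‖ = 2.8555, so e_2 = (0.7812, -0.6196, 0.0539, 0.0539).
r_{13} = e_1·v_3 = -0.1961; r_{23} = e_2·v_3 = 0.9159.
u_3 = v_3 + 0.1961·e_1 − 0.9159·e_2 = (3.2075, 4.4906, 3.0660, 2.0660).
‖u_3‖ = 6.6425, so e_3 = (0.4829, 0.6760, 0.4616, 0.3110).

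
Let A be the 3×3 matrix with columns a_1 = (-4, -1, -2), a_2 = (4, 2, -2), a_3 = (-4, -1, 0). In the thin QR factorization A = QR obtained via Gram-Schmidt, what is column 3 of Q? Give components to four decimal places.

q_3 = (-0.3419, 0.9117, 0.2279)

q_1 = a_1/‖a_1‖ = (-4, -1, -2)/4.5826 = (-0.8729, -0.2182, -0.4364).
r_{12} = q_1·a_2 = -3.0551.
u_2 = a_2 + 3.0551·q_1 = (1.3333, 1.3333, -3.3333).
‖u_2‖ = 3.8297, so q_2 = (0.3482, 0.3482, -0.8704).
r_{13} = q_1·a_3 = 3.7097; r_{23} = q_2·a_3 = -1.7408.
u_3 = a_3 − 3.7097·q_1 + 1.7408·q_2 = (-0.1558, 0.4156, 0.1039).
‖u_3‖ = 0.4558, so q_3 = (-0.3419, 0.9117, 0.2279).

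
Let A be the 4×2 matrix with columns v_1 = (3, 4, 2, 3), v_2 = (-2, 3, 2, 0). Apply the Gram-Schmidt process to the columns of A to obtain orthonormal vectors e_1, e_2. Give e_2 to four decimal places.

e_1 = v_1/‖v_1‖ = (3, 4, 2, 3)/6.1644 = (0.4867, 0.6489, 0.3244, 0.4867).
r_{12} = e_1·v_2 = 1.6222.
u_2 = v_2 − 1.6222·e_1 = (-2.7895, 1.9474, 1.4737, -0.7895).
‖u_2‖ = 3.7906, so e_2 = (-0.7359, 0.5137, 0.3888, -0.2083).

e_2 = (-0.7359, 0.5137, 0.3888, -0.2083)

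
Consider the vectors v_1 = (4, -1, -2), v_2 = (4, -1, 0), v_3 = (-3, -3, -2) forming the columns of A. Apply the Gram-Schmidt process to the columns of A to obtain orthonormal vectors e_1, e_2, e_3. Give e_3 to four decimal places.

v_1 = (4, -1, -2); ‖v_1‖ = 4.5826, so e_1 = (0.8729, -0.2182, -0.4364).
e_1·v_2 = 0.8729·4 + (-0.2182)·(-1) + (-0.4364)·0 = 3.7097.
u_2 = v_2 − 3.7097·e_1 = (0.7619, -0.1905, 1.6190).
‖u_2‖ = 1.7995, so e_2 = (0.4234, -0.1059, 0.8997).
e_1·v_3 = 0.8729·(-3) + (-0.2182)·(-3) + (-0.4364)·(-2) = -1.0911; e_2·v_3 = 0.4234·(-3) + (-0.1059)·(-3) + 0.8997·(-2) = -2.7521.
u_3 = v_3 + 1.0911·e_1 + 2.7521·e_2 = (-0.8824, -3.5294, 0.0000).
‖u_3‖ = 3.6380, so e_3 = (-0.2425, -0.9701, 0.0000).

e_3 = (-0.2425, -0.9701, 0.0000)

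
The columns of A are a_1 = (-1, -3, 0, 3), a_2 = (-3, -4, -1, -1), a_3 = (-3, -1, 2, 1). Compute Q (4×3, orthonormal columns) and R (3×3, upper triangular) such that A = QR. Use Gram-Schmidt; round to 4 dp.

a_1 = (-1, -3, 0, 3); ‖a_1‖ = 4.3589, so q_1 = (-0.2294, -0.6882, 0.0000, 0.6882).
q_1·a_2 = (-0.2294)·(-3) + (-0.6882)·(-4) + 0.0000·(-1) + 0.6882·(-1) = 2.7530.
u_2 = a_2 − 2.7530·q_1 = (-2.3684, -2.1053, -1.0000, -2.8947).
‖u_2‖ = 4.4069, so q_2 = (-0.5374, -0.4777, -0.2269, -0.6569).
q_1·a_3 = (-0.2294)·(-3) + (-0.6882)·(-1) + 0.0000·2 + 0.6882·1 = 2.0647; q_2·a_3 = (-0.5374)·(-3) + (-0.4777)·(-1) + (-0.2269)·2 + (-0.6569)·1 = 0.9793.
u_3 = a_3 − 2.0647·q_1 − 0.9793·q_2 = (-2.0000, 0.8889, 2.2222, 0.2222).
‖u_3‖ = 3.1269, so q_3 = (-0.6396, 0.2843, 0.7107, 0.0711).

Q = [[-0.2294, -0.5374, -0.6396], [-0.6882, -0.4777, 0.2843], [0.0000, -0.2269, 0.7107], [0.6882, -0.6569, 0.0711]], R = [[4.3589, 2.7530, 2.0647], [0.0000, 4.4069, 0.9793], [0.0000, 0.0000, 3.1269]]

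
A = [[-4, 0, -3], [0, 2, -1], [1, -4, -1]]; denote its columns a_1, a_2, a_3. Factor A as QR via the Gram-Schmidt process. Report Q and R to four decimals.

a_1 = (-4, 0, 1); ‖a_1‖ = 4.1231, so e_1 = (-0.9701, 0.0000, 0.2425).
e_1·a_2 = (-0.9701)·0 + 0.0000·2 + 0.2425·(-4) = -0.9701.
u_2 = a_2 + 0.9701·e_1 = (-0.9412, 2.0000, -3.7647).
‖u_2‖ = 4.3656, so e_2 = (-0.2156, 0.4581, -0.8623).
e_1·a_3 = (-0.9701)·(-3) + 0.0000·(-1) + 0.2425·(-1) = 2.6679; e_2·a_3 = (-0.2156)·(-3) + 0.4581·(-1) + (-0.8623)·(-1) = 1.0510.
u_3 = a_3 − 2.6679·e_1 − 1.0510·e_2 = (-0.1852, -1.4815, -0.7407).
‖u_3‖ = 1.6667, so e_3 = (-0.1111, -0.8889, -0.4444).

Q = [[-0.9701, -0.2156, -0.1111], [0.0000, 0.4581, -0.8889], [0.2425, -0.8623, -0.4444]], R = [[4.1231, -0.9701, 2.6679], [0.0000, 4.3656, 1.0510], [0.0000, 0.0000, 1.6667]]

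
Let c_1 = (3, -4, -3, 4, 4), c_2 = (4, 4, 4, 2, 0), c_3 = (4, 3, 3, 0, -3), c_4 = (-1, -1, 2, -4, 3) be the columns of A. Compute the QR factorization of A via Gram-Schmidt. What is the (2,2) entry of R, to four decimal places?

r_{22} = 7.1435

c_1 = (3, -4, -3, 4, 4); ‖c_1‖ = 8.1240, so e_1 = (0.3693, -0.4924, -0.3693, 0.4924, 0.4924).
e_1·c_2 = 0.3693·4 + (-0.4924)·4 + (-0.3693)·4 + 0.4924·2 + 0.4924·0 = -0.9847.
u_2 = c_2 + 0.9847·e_1 = (4.3636, 3.5152, 3.6364, 2.4848, 0.4848).
r_{22} = ‖u_2‖ = 7.1435.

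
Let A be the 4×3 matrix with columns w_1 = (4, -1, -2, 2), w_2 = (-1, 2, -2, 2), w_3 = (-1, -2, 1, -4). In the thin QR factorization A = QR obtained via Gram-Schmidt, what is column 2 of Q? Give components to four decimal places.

e_1 = w_1/‖w_1‖ = (4, -1, -2, 2)/5.0000 = (0.8000, -0.2000, -0.4000, 0.4000).
r_{12} = e_1·w_2 = 0.4000.
u_2 = w_2 − 0.4000·e_1 = (-1.3200, 2.0800, -1.8400, 1.8400).
‖u_2‖ = 3.5833, so e_2 = (-0.3684, 0.5805, -0.5135, 0.5135).

e_2 = (-0.3684, 0.5805, -0.5135, 0.5135)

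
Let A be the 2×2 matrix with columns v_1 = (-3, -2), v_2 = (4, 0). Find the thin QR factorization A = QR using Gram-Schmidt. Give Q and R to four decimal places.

v_1 = (-3, -2); ‖v_1‖ = 3.6056, so q_1 = (-0.8321, -0.5547).
q_1·v_2 = (-0.8321)·4 + (-0.5547)·0 = -3.3282.
u_2 = v_2 + 3.3282·q_1 = (1.2308, -1.8462).
‖u_2‖ = 2.2188, so q_2 = (0.5547, -0.8321).

Q = [[-0.8321, 0.5547], [-0.5547, -0.8321]], R = [[3.6056, -3.3282], [0.0000, 2.2188]]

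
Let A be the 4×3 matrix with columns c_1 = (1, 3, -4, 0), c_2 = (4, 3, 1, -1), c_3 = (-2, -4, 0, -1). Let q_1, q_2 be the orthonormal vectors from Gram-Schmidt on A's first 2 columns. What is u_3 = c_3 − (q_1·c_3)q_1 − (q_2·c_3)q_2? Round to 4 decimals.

u_3 = (0.7037, -1.2222, -0.7407, -1.5926)

q_1 = c_1/‖c_1‖ = (1, 3, -4, 0)/5.0990 = (0.1961, 0.5883, -0.7845, 0.0000).
r_{12} = q_1·c_2 = 1.7650.
u_2 = c_2 − 1.7650·q_1 = (3.6538, 1.9615, 2.3846, -1.0000).
‖u_2‖ = 4.8872, so q_2 = (0.7476, 0.4014, 0.4879, -0.2046).
r_{13} = q_1·c_3 = -2.7456; r_{23} = q_2·c_3 = -2.8961.
u_3 = c_3 + 2.7456·q_1 + 2.8961·q_2 = (0.7037, -1.2222, -0.7407, -1.5926).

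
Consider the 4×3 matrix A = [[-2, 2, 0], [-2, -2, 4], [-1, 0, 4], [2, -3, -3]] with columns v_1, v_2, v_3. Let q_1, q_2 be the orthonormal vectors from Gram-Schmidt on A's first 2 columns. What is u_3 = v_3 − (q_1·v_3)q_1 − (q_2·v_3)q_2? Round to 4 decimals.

v_1 = (-2, -2, -1, 2); ‖v_1‖ = 3.6056, so q_1 = (-0.5547, -0.5547, -0.2774, 0.5547).
q_1·v_2 = (-0.5547)·2 + (-0.5547)·(-2) + (-0.2774)·0 + 0.5547·(-3) = -1.6641.
u_2 = v_2 + 1.6641·q_1 = (1.0769, -2.9231, -0.4615, -2.0769).
‖u_2‖ = 3.7724, so q_2 = (0.2855, -0.7749, -0.1223, -0.5506).
q_1·v_3 = (-0.5547)·0 + (-0.5547)·4 + (-0.2774)·4 + 0.5547·(-3) = -4.9923; q_2·v_3 = 0.2855·0 + (-0.7749)·4 + (-0.1223)·4 + (-0.5506)·(-3) = -1.9372.
u_3 = v_3 + 4.9923·q_1 + 1.9372·q_2 = (-2.2162, -0.2703, 2.3784, -1.2973).

u_3 = (-2.2162, -0.2703, 2.3784, -1.2973)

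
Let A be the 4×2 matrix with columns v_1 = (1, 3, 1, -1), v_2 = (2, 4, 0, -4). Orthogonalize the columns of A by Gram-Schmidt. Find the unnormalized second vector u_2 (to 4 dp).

u_2 = (0.5000, -0.5000, -1.5000, -2.5000)

v_1 = (1, 3, 1, -1); ‖v_1‖ = 3.4641, so e_1 = (0.2887, 0.8660, 0.2887, -0.2887).
e_1·v_2 = 0.2887·2 + 0.8660·4 + 0.2887·0 + (-0.2887)·(-4) = 5.1962.
u_2 = v_2 − 5.1962·e_1 = (0.5000, -0.5000, -1.5000, -2.5000).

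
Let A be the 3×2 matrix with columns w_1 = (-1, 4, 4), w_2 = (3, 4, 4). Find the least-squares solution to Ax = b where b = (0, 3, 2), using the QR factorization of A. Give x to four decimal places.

w_1 = (-1, 4, 4); ‖w_1‖ = 5.7446, so e_1 = (-0.1741, 0.6963, 0.6963).
e_1·w_2 = (-0.1741)·3 + 0.6963·4 + 0.6963·4 = 5.0483.
u_2 = w_2 − 5.0483·e_1 = (3.8788, 0.4848, 0.4848).
‖u_2‖ = 3.9389, so e_2 = (0.9847, 0.1231, 0.1231).
Qᵀb = (3.4816, 0.6155).
Back-substitute: x_2 = 0.6155/3.9389 = 0.1562.
x_1 = (3.4816 − 5.0483·0.1562)/5.7446 = 0.4688.

x = (0.4688, 0.1562)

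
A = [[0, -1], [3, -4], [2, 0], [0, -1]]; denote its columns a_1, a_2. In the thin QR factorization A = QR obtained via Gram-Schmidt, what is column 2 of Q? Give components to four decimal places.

e_2 = (-0.3801, -0.4678, 0.7016, -0.3801)

e_1 = a_1/‖a_1‖ = (0, 3, 2, 0)/3.6056 = (0.0000, 0.8321, 0.5547, 0.0000).
r_{12} = e_1·a_2 = -3.3282.
u_2 = a_2 + 3.3282·e_1 = (-1.0000, -1.2308, 1.8462, -1.0000).
‖u_2‖ = 2.6312, so e_2 = (-0.3801, -0.4678, 0.7016, -0.3801).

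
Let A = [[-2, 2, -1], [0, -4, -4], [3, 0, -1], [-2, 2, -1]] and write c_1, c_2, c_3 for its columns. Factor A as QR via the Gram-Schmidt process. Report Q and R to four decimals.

c_1 = (-2, 0, 3, -2); ‖c_1‖ = 4.1231, so e_1 = (-0.4851, 0.0000, 0.7276, -0.4851).
e_1·c_2 = (-0.4851)·2 + 0.0000·(-4) + 0.7276·0 + (-0.4851)·2 = -1.9403.
u_2 = c_2 + 1.9403·e_1 = (1.0588, -4.0000, 1.4118, 1.0588).
‖u_2‖ = 4.4984, so e_2 = (0.2354, -0.8892, 0.3138, 0.2354).
e_1·c_3 = (-0.4851)·(-1) + 0.0000·(-4) + 0.7276·(-1) + (-0.4851)·(-1) = 0.2425; e_2·c_3 = 0.2354·(-1) + (-0.8892)·(-4) + 0.3138·(-1) + 0.2354·(-1) = 2.7722.
u_3 = c_3 − 0.2425·e_1 − 2.7722·e_2 = (-1.5349, -1.5349, -2.0465, -1.5349).
‖u_3‖ = 3.3550, so e_3 = (-0.4575, -0.4575, -0.6100, -0.4575).

Q = [[-0.4851, 0.2354, -0.4575], [0.0000, -0.8892, -0.4575], [0.7276, 0.3138, -0.6100], [-0.4851, 0.2354, -0.4575]], R = [[4.1231, -1.9403, 0.2425], [0.0000, 4.4984, 2.7722], [0.0000, 0.0000, 3.3550]]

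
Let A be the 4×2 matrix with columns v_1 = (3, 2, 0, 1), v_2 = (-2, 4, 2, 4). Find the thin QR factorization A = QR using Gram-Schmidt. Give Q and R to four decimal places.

v_1 = (3, 2, 0, 1); ‖v_1‖ = 3.7417, so e_1 = (0.8018, 0.5345, 0.0000, 0.2673).
e_1·v_2 = 0.8018·(-2) + 0.5345·4 + 0.0000·2 + 0.2673·4 = 1.6036.
u_2 = v_2 − 1.6036·e_1 = (-3.2857, 3.1429, 2.0000, 3.5714).
‖u_2‖ = 6.1179, so e_2 = (-0.5371, 0.5137, 0.3269, 0.5838).

Q = [[0.8018, -0.5371], [0.5345, 0.5137], [0.0000, 0.3269], [0.2673, 0.5838]], R = [[3.7417, 1.6036], [0.0000, 6.1179]]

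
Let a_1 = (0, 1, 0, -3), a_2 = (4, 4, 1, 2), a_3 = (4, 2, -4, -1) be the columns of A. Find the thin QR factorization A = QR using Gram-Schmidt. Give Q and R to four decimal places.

q_1 = a_1/‖a_1‖ = (0, 1, 0, -3)/3.1623 = (0.0000, 0.3162, 0.0000, -0.9487).
r_{12} = q_1·a_2 = -0.6325.
u_2 = a_2 + 0.6325·q_1 = (4.0000, 4.2000, 1.0000, 1.4000).
‖u_2‖ = 6.0498, so q_2 = (0.6612, 0.6942, 0.1653, 0.2314).
r_{13} = q_1·a_3 = 1.5811; r_{23} = q_2·a_3 = 3.1406.
u_3 = a_3 − 1.5811·q_1 − 3.1406·q_2 = (1.9235, -0.6803, -4.5191, -0.2268).
‖u_3‖ = 4.9635, so q_3 = (0.3875, -0.1371, -0.9105, -0.0457).

Q = [[0.0000, 0.6612, 0.3875], [0.3162, 0.6942, -0.1371], [0.0000, 0.1653, -0.9105], [-0.9487, 0.2314, -0.0457]], R = [[3.1623, -0.6325, 1.5811], [0.0000, 6.0498, 3.1406], [0.0000, 0.0000, 4.9635]]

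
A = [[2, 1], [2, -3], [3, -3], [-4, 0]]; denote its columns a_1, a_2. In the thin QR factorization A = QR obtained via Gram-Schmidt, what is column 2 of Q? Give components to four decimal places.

a_1 = (2, 2, 3, -4); ‖a_1‖ = 5.7446, so q_1 = (0.3482, 0.3482, 0.5222, -0.6963).
q_1·a_2 = 0.3482·1 + 0.3482·(-3) + 0.5222·(-3) + (-0.6963)·0 = -2.2630.
u_2 = a_2 + 2.2630·q_1 = (1.7879, -2.2121, -1.8182, -1.5758).
‖u_2‖ = 3.7254, so q_2 = (0.4799, -0.5938, -0.4880, -0.4230).

q_2 = (0.4799, -0.5938, -0.4880, -0.4230)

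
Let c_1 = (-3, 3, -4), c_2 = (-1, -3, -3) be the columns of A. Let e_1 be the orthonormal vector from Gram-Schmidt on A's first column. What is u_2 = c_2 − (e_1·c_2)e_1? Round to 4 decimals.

e_1 = c_1/‖c_1‖ = (-3, 3, -4)/5.8310 = (-0.5145, 0.5145, -0.6860).
r_{12} = e_1·c_2 = 1.0290.
u_2 = c_2 − 1.0290·e_1 = (-0.4706, -3.5294, -2.2941).

u_2 = (-0.4706, -3.5294, -2.2941)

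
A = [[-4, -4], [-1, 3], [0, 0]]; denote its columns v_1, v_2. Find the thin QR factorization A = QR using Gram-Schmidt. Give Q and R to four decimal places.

v_1 = (-4, -1, 0); ‖v_1‖ = 4.1231, so e_1 = (-0.9701, -0.2425, 0.0000).
e_1·v_2 = (-0.9701)·(-4) + (-0.2425)·3 + 0.0000·0 = 3.1530.
u_2 = v_2 − 3.1530·e_1 = (-0.9412, 3.7647, 0.0000).
‖u_2‖ = 3.8806, so e_2 = (-0.2425, 0.9701, 0.0000).

Q = [[-0.9701, -0.2425], [-0.2425, 0.9701], [0.0000, 0.0000]], R = [[4.1231, 3.1530], [0.0000, 3.8806]]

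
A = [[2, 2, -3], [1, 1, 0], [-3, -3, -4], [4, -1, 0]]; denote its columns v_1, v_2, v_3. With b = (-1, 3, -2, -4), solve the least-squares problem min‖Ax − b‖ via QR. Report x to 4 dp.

x = (-0.7306, 1.0777, 0.3567)

v_1 = (2, 1, -3, 4); ‖v_1‖ = 5.4772, so q_1 = (0.3651, 0.1826, -0.5477, 0.7303).
q_1·v_2 = 0.3651·2 + 0.1826·1 + (-0.5477)·(-3) + 0.7303·(-1) = 1.8257.
u_2 = v_2 − 1.8257·q_1 = (1.3333, 0.6667, -2.0000, -2.3333).
‖u_2‖ = 3.4157, so q_2 = (0.3904, 0.1952, -0.5855, -0.6831).
q_1·v_3 = 0.3651·(-3) + 0.1826·0 + (-0.5477)·(-4) + 0.7303·0 = 1.0954; q_2·v_3 = 0.3904·(-3) + 0.1952·0 + (-0.5855)·(-4) + (-0.6831)·0 = 1.1711.
u_3 = v_3 − 1.0954·q_1 − 1.1711·q_2 = (-3.8571, -0.4286, -2.7143, 0.0000).
‖u_3‖ = 4.7359, so q_3 = (-0.8145, -0.0905, -0.5731, 0.0000).
Qᵀb = (-1.6432, 4.0988, 1.6892).
Back-substitute: x_3 = 1.6892/4.7359 = 0.3567.
x_2 = (4.0988 − 1.1711·0.3567)/3.4157 = 1.0777.
x_1 = (-1.6432 − 1.8257·1.0777 − 1.0954·0.3567)/5.4772 = -0.7306.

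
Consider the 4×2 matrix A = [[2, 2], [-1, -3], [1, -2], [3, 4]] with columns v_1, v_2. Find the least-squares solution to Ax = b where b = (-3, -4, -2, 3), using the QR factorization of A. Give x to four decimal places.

v_1 = (2, -1, 1, 3); ‖v_1‖ = 3.8730, so e_1 = (0.5164, -0.2582, 0.2582, 0.7746).
e_1·v_2 = 0.5164·2 + (-0.2582)·(-3) + 0.2582·(-2) + 0.7746·4 = 4.3894.
u_2 = v_2 − 4.3894·e_1 = (-0.2667, -1.8667, -3.1333, 0.6000).
‖u_2‖ = 3.7059, so e_2 = (-0.0720, -0.5037, -0.8455, 0.1619).
Qᵀb = (1.2910, 4.4074).
Back-substitute: x_2 = 4.4074/3.7059 = 1.1893.
x_1 = (1.2910 − 4.3894·1.1893)/3.8730 = -1.0146.

x = (-1.0146, 1.1893)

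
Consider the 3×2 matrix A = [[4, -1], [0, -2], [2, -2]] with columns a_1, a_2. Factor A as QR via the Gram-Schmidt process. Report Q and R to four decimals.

a_1 = (4, 0, 2); ‖a_1‖ = 4.4721, so q_1 = (0.8944, 0.0000, 0.4472).
q_1·a_2 = 0.8944·(-1) + 0.0000·(-2) + 0.4472·(-2) = -1.7889.
u_2 = a_2 + 1.7889·q_1 = (0.6000, -2.0000, -1.2000).
‖u_2‖ = 2.4083, so q_2 = (0.2491, -0.8305, -0.4983).

Q = [[0.8944, 0.2491], [0.0000, -0.8305], [0.4472, -0.4983]], R = [[4.4721, -1.7889], [0.0000, 2.4083]]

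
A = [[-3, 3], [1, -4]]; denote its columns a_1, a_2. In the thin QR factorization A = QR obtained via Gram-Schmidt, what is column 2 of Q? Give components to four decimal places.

q_2 = (-0.3162, -0.9487)

a_1 = (-3, 1); ‖a_1‖ = 3.1623, so q_1 = (-0.9487, 0.3162).
q_1·a_2 = (-0.9487)·3 + 0.3162·(-4) = -4.1110.
u_2 = a_2 + 4.1110·q_1 = (-0.9000, -2.7000).
‖u_2‖ = 2.8460, so q_2 = (-0.3162, -0.9487).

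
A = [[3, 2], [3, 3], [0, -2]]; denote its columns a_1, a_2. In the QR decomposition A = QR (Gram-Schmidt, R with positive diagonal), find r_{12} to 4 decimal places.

a_1 = (3, 3, 0); ‖a_1‖ = 4.2426, so q_1 = (0.7071, 0.7071, 0.0000).
r_{12} = q_1·a_2 = 3.5355.

r_{12} = 3.5355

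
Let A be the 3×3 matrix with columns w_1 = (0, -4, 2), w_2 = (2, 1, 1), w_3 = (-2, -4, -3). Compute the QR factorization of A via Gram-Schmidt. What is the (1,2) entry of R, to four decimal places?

r_{12} = -0.4472

q_1 = w_1/‖w_1‖ = (0, -4, 2)/4.4721 = (0.0000, -0.8944, 0.4472).
r_{12} = q_1·w_2 = -0.4472.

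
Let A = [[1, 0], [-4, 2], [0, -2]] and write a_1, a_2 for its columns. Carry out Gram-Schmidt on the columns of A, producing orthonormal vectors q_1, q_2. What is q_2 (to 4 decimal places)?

q_2 = (0.2287, 0.0572, -0.9718)

a_1 = (1, -4, 0); ‖a_1‖ = 4.1231, so q_1 = (0.2425, -0.9701, 0.0000).
q_1·a_2 = 0.2425·0 + (-0.9701)·2 + 0.0000·(-2) = -1.9403.
u_2 = a_2 + 1.9403·q_1 = (0.4706, 0.1176, -2.0000).
‖u_2‖ = 2.0580, so q_2 = (0.2287, 0.0572, -0.9718).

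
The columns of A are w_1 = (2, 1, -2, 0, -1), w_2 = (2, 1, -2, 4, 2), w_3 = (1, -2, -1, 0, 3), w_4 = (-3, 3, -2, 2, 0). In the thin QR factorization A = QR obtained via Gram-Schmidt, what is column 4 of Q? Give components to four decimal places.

w_1 = (2, 1, -2, 0, -1); ‖w_1‖ = 3.1623, so q_1 = (0.6325, 0.3162, -0.6325, 0.0000, -0.3162).
q_1·w_2 = 0.6325·2 + 0.3162·1 + (-0.6325)·(-2) + 0.0000·4 + (-0.3162)·2 = 2.2136.
u_2 = w_2 − 2.2136·q_1 = (0.6000, 0.3000, -0.6000, 4.0000, 2.7000).
‖u_2‖ = 4.9092, so q_2 = (0.1222, 0.0611, -0.1222, 0.8148, 0.5500).
q_1·w_3 = 0.6325·1 + 0.3162·(-2) + (-0.6325)·(-1) + 0.0000·0 + (-0.3162)·3 = -0.3162; q_2·w_3 = 0.1222·1 + 0.0611·(-2) + (-0.1222)·(-1) + 0.8148·0 + 0.5500·3 = 1.7722.
u_3 = w_3 + 0.3162·q_1 − 1.7722·q_2 = (0.9834, -2.0083, -0.9834, -1.4440, 1.9253).
‖u_3‖ = 3.4292, so q_3 = (0.2868, -0.5856, -0.2868, -0.4211, 0.5614).
q_1·w_4 = 0.6325·(-3) + 0.3162·3 + (-0.6325)·(-2) + 0.0000·2 + (-0.3162)·0 = 0.3162; q_2·w_4 = 0.1222·(-3) + 0.0611·3 + (-0.1222)·(-2) + 0.8148·2 + 0.5500·0 = 1.6907; q_3·w_4 = 0.2868·(-3) + (-0.5856)·3 + (-0.2868)·(-2) + (-0.4211)·2 + 0.5614·0 = -2.8859.
u_4 = w_4 − 0.3162·q_1 − 1.6907·q_2 + 2.8859·q_3 = (-2.5790, 1.1066, -2.4210, -0.5928, 0.7904).
‖u_4‖ = 3.8358, so q_4 = (-0.6724, 0.2885, -0.6312, -0.1545, 0.2061).

q_4 = (-0.6724, 0.2885, -0.6312, -0.1545, 0.2061)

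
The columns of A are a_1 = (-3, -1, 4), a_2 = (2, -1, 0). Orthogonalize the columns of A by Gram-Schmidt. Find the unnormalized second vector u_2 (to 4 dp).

u_2 = (1.4231, -1.1923, 0.7692)

e_1 = a_1/‖a_1‖ = (-3, -1, 4)/5.0990 = (-0.5883, -0.1961, 0.7845).
r_{12} = e_1·a_2 = -0.9806.
u_2 = a_2 + 0.9806·e_1 = (1.4231, -1.1923, 0.7692).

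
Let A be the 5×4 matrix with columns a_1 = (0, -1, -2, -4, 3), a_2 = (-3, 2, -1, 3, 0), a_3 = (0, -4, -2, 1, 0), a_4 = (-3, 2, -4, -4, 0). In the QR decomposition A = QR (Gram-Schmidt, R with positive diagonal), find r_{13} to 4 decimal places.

r_{13} = 0.7303

a_1 = (0, -1, -2, -4, 3); ‖a_1‖ = 5.4772, so e_1 = (0.0000, -0.1826, -0.3651, -0.7303, 0.5477).
r_{13} = e_1·a_3 = 0.7303.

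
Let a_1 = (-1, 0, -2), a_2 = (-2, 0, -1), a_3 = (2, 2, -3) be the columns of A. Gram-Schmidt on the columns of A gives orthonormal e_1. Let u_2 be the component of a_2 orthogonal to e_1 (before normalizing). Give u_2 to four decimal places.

a_1 = (-1, 0, -2); ‖a_1‖ = 2.2361, so e_1 = (-0.4472, 0.0000, -0.8944).
e_1·a_2 = (-0.4472)·(-2) + 0.0000·0 + (-0.8944)·(-1) = 1.7889.
u_2 = a_2 − 1.7889·e_1 = (-1.2000, 0.0000, 0.6000).

u_2 = (-1.2000, 0.0000, 0.6000)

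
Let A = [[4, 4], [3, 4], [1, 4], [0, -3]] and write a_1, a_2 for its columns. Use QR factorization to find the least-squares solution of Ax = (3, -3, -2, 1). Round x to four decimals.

x = (0.8930, -0.6943)

a_1 = (4, 3, 1, 0); ‖a_1‖ = 5.0990, so q_1 = (0.7845, 0.5883, 0.1961, 0.0000).
q_1·a_2 = 0.7845·4 + 0.5883·4 + 0.1961·4 + 0.0000·(-3) = 6.2757.
u_2 = a_2 − 6.2757·q_1 = (-0.9231, 0.3077, 2.7692, -3.0000).
‖u_2‖ = 4.1971, so q_2 = (-0.2199, 0.0733, 0.6598, -0.7148).
Qᵀb = (0.1961, -2.9141).
Back-substitute: x_2 = -2.9141/4.1971 = -0.6943.
x_1 = (0.1961 − 6.2757·(-0.6943))/5.0990 = 0.8930.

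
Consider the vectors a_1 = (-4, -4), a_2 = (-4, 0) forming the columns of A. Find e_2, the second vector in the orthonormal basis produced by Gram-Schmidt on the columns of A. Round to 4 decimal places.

e_2 = (-0.7071, 0.7071)

a_1 = (-4, -4); ‖a_1‖ = 5.6569, so e_1 = (-0.7071, -0.7071).
e_1·a_2 = (-0.7071)·(-4) + (-0.7071)·0 = 2.8284.
u_2 = a_2 − 2.8284·e_1 = (-2.0000, 2.0000).
‖u_2‖ = 2.8284, so e_2 = (-0.7071, 0.7071).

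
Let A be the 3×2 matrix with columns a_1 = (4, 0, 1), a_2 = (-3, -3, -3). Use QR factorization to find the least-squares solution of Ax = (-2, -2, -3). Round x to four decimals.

x = (0.0769, 0.8205)

a_1 = (4, 0, 1); ‖a_1‖ = 4.1231, so e_1 = (0.9701, 0.0000, 0.2425).
e_1·a_2 = 0.9701·(-3) + 0.0000·(-3) + 0.2425·(-3) = -3.6380.
u_2 = a_2 + 3.6380·e_1 = (0.5294, -3.0000, -2.1176).
‖u_2‖ = 3.7101, so e_2 = (0.1427, -0.8086, -0.5708).
Qᵀb = (-2.6679, 3.0442).
Back-substitute: x_2 = 3.0442/3.7101 = 0.8205.
x_1 = (-2.6679 + 3.6380·0.8205)/4.1231 = 0.0769.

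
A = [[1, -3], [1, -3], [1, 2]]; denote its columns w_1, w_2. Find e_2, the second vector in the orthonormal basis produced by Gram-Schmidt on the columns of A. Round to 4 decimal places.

e_2 = (-0.4082, -0.4082, 0.8165)

w_1 = (1, 1, 1); ‖w_1‖ = 1.7321, so e_1 = (0.5774, 0.5774, 0.5774).
e_1·w_2 = 0.5774·(-3) + 0.5774·(-3) + 0.5774·2 = -2.3094.
u_2 = w_2 + 2.3094·e_1 = (-1.6667, -1.6667, 3.3333).
‖u_2‖ = 4.0825, so e_2 = (-0.4082, -0.4082, 0.8165).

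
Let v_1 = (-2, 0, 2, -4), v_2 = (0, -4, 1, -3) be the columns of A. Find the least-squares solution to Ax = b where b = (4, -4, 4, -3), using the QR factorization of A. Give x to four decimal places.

e_1 = v_1/‖v_1‖ = (-2, 0, 2, -4)/4.8990 = (-0.4082, 0.0000, 0.4082, -0.8165).
r_{12} = e_1·v_2 = 2.8577.
u_2 = v_2 − 2.8577·e_1 = (1.1667, -4.0000, -0.1667, -0.6667).
‖u_2‖ = 4.2230, so e_2 = (0.2763, -0.9472, -0.0395, -0.1579).
Qᵀb = (2.4495, 5.2096).
Back-substitute: x_2 = 5.2096/4.2230 = 1.2336.
x_1 = (2.4495 − 2.8577·1.2336)/4.8990 = -0.2196.

x = (-0.2196, 1.2336)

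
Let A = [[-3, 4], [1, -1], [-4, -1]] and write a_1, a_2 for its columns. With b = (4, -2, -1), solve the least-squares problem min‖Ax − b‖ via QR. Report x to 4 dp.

a_1 = (-3, 1, -4); ‖a_1‖ = 5.0990, so q_1 = (-0.5883, 0.1961, -0.7845).
q_1·a_2 = (-0.5883)·4 + 0.1961·(-1) + (-0.7845)·(-1) = -1.7650.
u_2 = a_2 + 1.7650·q_1 = (2.9615, -0.6538, -2.3846).
‖u_2‖ = 3.8581, so q_2 = (0.7676, -0.1695, -0.6181).
Qᵀb = (-1.9612, 4.0275).
Back-substitute: x_2 = 4.0275/3.8581 = 1.0439.
x_1 = (-1.9612 + 1.7650·1.0439)/5.0990 = -0.0233.

x = (-0.0233, 1.0439)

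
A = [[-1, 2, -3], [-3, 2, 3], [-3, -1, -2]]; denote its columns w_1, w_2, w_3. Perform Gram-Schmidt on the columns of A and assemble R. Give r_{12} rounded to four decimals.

e_1 = w_1/‖w_1‖ = (-1, -3, -3)/4.3589 = (-0.2294, -0.6882, -0.6882).
r_{12} = e_1·w_2 = -1.1471.

r_{12} = -1.1471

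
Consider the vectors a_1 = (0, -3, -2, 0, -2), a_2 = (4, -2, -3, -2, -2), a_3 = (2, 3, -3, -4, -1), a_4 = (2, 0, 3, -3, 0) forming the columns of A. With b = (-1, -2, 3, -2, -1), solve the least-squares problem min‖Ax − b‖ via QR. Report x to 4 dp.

x = (1.3165, -0.8500, 0.0861, 1.1158)

a_1 = (0, -3, -2, 0, -2); ‖a_1‖ = 4.1231, so e_1 = (0.0000, -0.7276, -0.4851, 0.0000, -0.4851).
e_1·a_2 = 0.0000·4 + (-0.7276)·(-2) + (-0.4851)·(-3) + 0.0000·(-2) + (-0.4851)·(-2) = 3.8806.
u_2 = a_2 − 3.8806·e_1 = (4.0000, 0.8235, -1.1176, -2.0000, -0.1176).
‖u_2‖ = 4.6841, so e_2 = (0.8539, 0.1758, -0.2386, -0.4270, -0.0251).
e_1·a_3 = 0.0000·2 + (-0.7276)·3 + (-0.4851)·(-3) + 0.0000·(-4) + (-0.4851)·(-1) = -0.2425; e_2·a_3 = 0.8539·2 + 0.1758·3 + (-0.2386)·(-3) + (-0.4270)·(-4) + (-0.0251)·(-1) = 4.6841.
u_3 = a_3 + 0.2425·e_1 − 4.6841·e_2 = (-2.0000, 2.0000, -2.0000, -2.0000, -1.0000).
‖u_3‖ = 4.1231, so e_3 = (-0.4851, 0.4851, -0.4851, -0.4851, -0.2425).
e_1·a_4 = 0.0000·2 + (-0.7276)·0 + (-0.4851)·3 + 0.0000·(-3) + (-0.4851)·0 = -1.4552; e_2·a_4 = 0.8539·2 + 0.1758·0 + (-0.2386)·3 + (-0.4270)·(-3) + (-0.0251)·0 = 2.2730; e_3·a_4 = (-0.4851)·2 + 0.4851·0 + (-0.4851)·3 + (-0.4851)·(-3) + (-0.2425)·0 = -0.9701.
u_4 = a_4 + 1.4552·e_1 − 2.2730·e_2 + 0.9701·e_3 = (-0.4116, -0.9879, 2.3659, -2.5001, -0.8841).
‖u_4‖ = 3.7114, so e_4 = (-0.1109, -0.2662, 0.6375, -0.6736, -0.2382).
Qᵀb = (0.4851, -1.0423, -0.7276, 4.1411).
Back-substitute: x_4 = 4.1411/3.7114 = 1.1158.
x_3 = (-0.7276 + 0.9701·1.1158)/4.1231 = 0.0861.
x_2 = (-1.0423 − 4.6841·0.0861 − 2.2730·1.1158)/4.6841 = -0.8500.
x_1 = (0.4851 − 3.8806·(-0.8500) + 0.2425·0.0861 + 1.4552·1.1158)/4.1231 = 1.3165.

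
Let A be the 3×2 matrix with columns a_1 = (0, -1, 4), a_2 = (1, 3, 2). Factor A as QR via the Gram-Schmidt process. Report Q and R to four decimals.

a_1 = (0, -1, 4); ‖a_1‖ = 4.1231, so e_1 = (0.0000, -0.2425, 0.9701).
e_1·a_2 = 0.0000·1 + (-0.2425)·3 + 0.9701·2 = 1.2127.
u_2 = a_2 − 1.2127·e_1 = (1.0000, 3.2941, 0.8235).
‖u_2‖ = 3.5397, so e_2 = (0.2825, 0.9306, 0.2327).

Q = [[0.0000, 0.2825], [-0.2425, 0.9306], [0.9701, 0.2327]], R = [[4.1231, 1.2127], [0.0000, 3.5397]]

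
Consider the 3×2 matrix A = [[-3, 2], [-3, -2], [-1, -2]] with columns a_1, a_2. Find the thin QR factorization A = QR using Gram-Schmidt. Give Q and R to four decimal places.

e_1 = a_1/‖a_1‖ = (-3, -3, -1)/4.3589 = (-0.6882, -0.6882, -0.2294).
r_{12} = e_1·a_2 = 0.4588.
u_2 = a_2 − 0.4588·e_1 = (2.3158, -1.6842, -1.8947).
‖u_2‖ = 3.4336, so e_2 = (0.6745, -0.4905, -0.5518).

Q = [[-0.6882, 0.6745], [-0.6882, -0.4905], [-0.2294, -0.5518]], R = [[4.3589, 0.4588], [0.0000, 3.4336]]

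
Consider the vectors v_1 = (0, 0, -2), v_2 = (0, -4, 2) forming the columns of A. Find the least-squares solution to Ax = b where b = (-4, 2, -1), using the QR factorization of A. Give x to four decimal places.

x = (0.0000, -0.5000)

v_1 = (0, 0, -2); ‖v_1‖ = 2.0000, so q_1 = (0.0000, 0.0000, -1.0000).
q_1·v_2 = 0.0000·0 + 0.0000·(-4) + (-1.0000)·2 = -2.0000.
u_2 = v_2 + 2.0000·q_1 = (0.0000, -4.0000, 0.0000).
‖u_2‖ = 4.0000, so q_2 = (0.0000, -1.0000, 0.0000).
Qᵀb = (1.0000, -2.0000).
Back-substitute: x_2 = -2.0000/4.0000 = -0.5000.
x_1 = (1.0000 + 2.0000·(-0.5000))/2.0000 = 0.0000.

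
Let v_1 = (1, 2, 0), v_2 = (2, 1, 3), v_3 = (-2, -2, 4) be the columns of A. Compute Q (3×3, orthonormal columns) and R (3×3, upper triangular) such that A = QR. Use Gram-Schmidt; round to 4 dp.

q_1 = v_1/‖v_1‖ = (1, 2, 0)/2.2361 = (0.4472, 0.8944, 0.0000).
r_{12} = q_1·v_2 = 1.7889.
u_2 = v_2 − 1.7889·q_1 = (1.2000, -0.6000, 3.0000).
‖u_2‖ = 3.2863, so q_2 = (0.3651, -0.1826, 0.9129).
r_{13} = q_1·v_3 = -2.6833; r_{23} = q_2·v_3 = 3.2863.
u_3 = v_3 + 2.6833·q_1 − 3.2863·q_2 = (-2.0000, 1.0000, 1.0000).
‖u_3‖ = 2.4495, so q_3 = (-0.8165, 0.4082, 0.4082).

Q = [[0.4472, 0.3651, -0.8165], [0.8944, -0.1826, 0.4082], [0.0000, 0.9129, 0.4082]], R = [[2.2361, 1.7889, -2.6833], [0.0000, 3.2863, 3.2863], [0.0000, 0.0000, 2.4495]]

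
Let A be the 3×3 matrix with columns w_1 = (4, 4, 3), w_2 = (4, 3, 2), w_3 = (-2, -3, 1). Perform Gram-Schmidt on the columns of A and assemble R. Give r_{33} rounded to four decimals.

r_{33} = 2.4371

w_1 = (4, 4, 3); ‖w_1‖ = 6.4031, so q_1 = (0.6247, 0.6247, 0.4685).
q_1·w_2 = 0.6247·4 + 0.6247·3 + 0.4685·2 = 5.3099.
u_2 = w_2 − 5.3099·q_1 = (0.6829, -0.3171, -0.4878).
‖u_2‖ = 0.8971, so q_2 = (0.7612, -0.3534, -0.5437).
q_1·w_3 = 0.6247·(-2) + 0.6247·(-3) + 0.4685·1 = -2.6550; q_2·w_3 = 0.7612·(-2) + (-0.3534)·(-3) + (-0.5437)·1 = -1.0059.
u_3 = w_3 + 2.6550·q_1 + 1.0059·q_2 = (0.4242, -1.6970, 1.6970).
r_{33} = ‖u_3‖ = 2.4371.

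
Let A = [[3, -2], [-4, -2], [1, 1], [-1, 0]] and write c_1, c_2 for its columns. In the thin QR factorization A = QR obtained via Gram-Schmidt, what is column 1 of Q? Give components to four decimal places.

q_1 = (0.5774, -0.7698, 0.1925, -0.1925)

c_1 = (3, -4, 1, -1); ‖c_1‖ = 5.1962, so q_1 = (0.5774, -0.7698, 0.1925, -0.1925).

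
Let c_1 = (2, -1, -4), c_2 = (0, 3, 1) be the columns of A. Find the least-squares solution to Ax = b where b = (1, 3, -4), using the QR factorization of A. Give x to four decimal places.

x = (1.1491, 1.3043)

q_1 = c_1/‖c_1‖ = (2, -1, -4)/4.5826 = (0.4364, -0.2182, -0.8729).
r_{12} = q_1·c_2 = -1.5275.
u_2 = c_2 + 1.5275·q_1 = (0.6667, 2.6667, -0.3333).
‖u_2‖ = 2.7689, so q_2 = (0.2408, 0.9631, -0.1204).
Qᵀb = (3.2733, 3.6116).
Back-substitute: x_2 = 3.6116/2.7689 = 1.3043.
x_1 = (3.2733 + 1.5275·1.3043)/4.5826 = 1.1491.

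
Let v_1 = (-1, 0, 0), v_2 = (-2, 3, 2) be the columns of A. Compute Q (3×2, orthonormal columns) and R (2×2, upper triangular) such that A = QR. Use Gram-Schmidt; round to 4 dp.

v_1 = (-1, 0, 0); ‖v_1‖ = 1.0000, so q_1 = (-1.0000, 0.0000, 0.0000).
q_1·v_2 = (-1.0000)·(-2) + 0.0000·3 + 0.0000·2 = 2.0000.
u_2 = v_2 − 2.0000·q_1 = (0.0000, 3.0000, 2.0000).
‖u_2‖ = 3.6056, so q_2 = (0.0000, 0.8321, 0.5547).

Q = [[-1.0000, 0.0000], [0.0000, 0.8321], [0.0000, 0.5547]], R = [[1.0000, 2.0000], [0.0000, 3.6056]]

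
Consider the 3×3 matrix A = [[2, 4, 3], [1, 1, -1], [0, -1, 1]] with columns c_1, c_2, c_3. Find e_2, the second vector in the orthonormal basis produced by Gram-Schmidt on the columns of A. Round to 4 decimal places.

e_2 = (0.2981, -0.5963, -0.7454)

c_1 = (2, 1, 0); ‖c_1‖ = 2.2361, so e_1 = (0.8944, 0.4472, 0.0000).
e_1·c_2 = 0.8944·4 + 0.4472·1 + 0.0000·(-1) = 4.0249.
u_2 = c_2 − 4.0249·e_1 = (0.4000, -0.8000, -1.0000).
‖u_2‖ = 1.3416, so e_2 = (0.2981, -0.5963, -0.7454).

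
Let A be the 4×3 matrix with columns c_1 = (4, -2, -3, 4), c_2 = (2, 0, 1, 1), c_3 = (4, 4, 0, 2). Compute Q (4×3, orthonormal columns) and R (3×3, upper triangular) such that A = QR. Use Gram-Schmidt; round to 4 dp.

q_1 = c_1/‖c_1‖ = (4, -2, -3, 4)/6.7082 = (0.5963, -0.2981, -0.4472, 0.5963).
r_{12} = q_1·c_2 = 1.3416.
u_2 = c_2 − 1.3416·q_1 = (1.2000, 0.4000, 1.6000, 0.2000).
‖u_2‖ = 2.0494, so q_2 = (0.5855, 0.1952, 0.7807, 0.0976).
r_{13} = q_1·c_3 = 2.3851; r_{23} = q_2·c_3 = 3.3181.
u_3 = c_3 − 2.3851·q_1 − 3.3181·q_2 = (0.6349, 4.0635, -1.5238, 0.2540).
‖u_3‖ = 4.3934, so q_3 = (0.1445, 0.9249, -0.3468, 0.0578).

Q = [[0.5963, 0.5855, 0.1445], [-0.2981, 0.1952, 0.9249], [-0.4472, 0.7807, -0.3468], [0.5963, 0.0976, 0.0578]], R = [[6.7082, 1.3416, 2.3851], [0.0000, 2.0494, 3.3181], [0.0000, 0.0000, 4.3934]]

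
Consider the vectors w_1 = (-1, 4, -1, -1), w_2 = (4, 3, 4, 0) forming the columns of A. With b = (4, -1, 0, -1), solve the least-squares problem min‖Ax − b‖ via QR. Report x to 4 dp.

q_1 = w_1/‖w_1‖ = (-1, 4, -1, -1)/4.3589 = (-0.2294, 0.9177, -0.2294, -0.2294).
r_{12} = q_1·w_2 = 0.9177.
u_2 = w_2 − 0.9177·q_1 = (4.2105, 2.1579, 4.2105, 0.2105).
‖u_2‖ = 6.3370, so q_2 = (0.6644, 0.3405, 0.6644, 0.0332).
Qᵀb = (-1.6059, 2.2840).
Back-substitute: x_2 = 2.2840/6.3370 = 0.3604.
x_1 = (-1.6059 − 0.9177·0.3604)/4.3589 = -0.4443.

x = (-0.4443, 0.3604)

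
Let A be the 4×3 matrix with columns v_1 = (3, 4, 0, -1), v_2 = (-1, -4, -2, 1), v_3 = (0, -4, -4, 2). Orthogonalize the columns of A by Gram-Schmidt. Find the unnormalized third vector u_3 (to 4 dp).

u_3 = (-0.3256, 0.4651, -0.3256, 0.8837)

v_1 = (3, 4, 0, -1); ‖v_1‖ = 5.0990, so e_1 = (0.5883, 0.7845, 0.0000, -0.1961).
e_1·v_2 = 0.5883·(-1) + 0.7845·(-4) + 0.0000·(-2) + (-0.1961)·1 = -3.9223.
u_2 = v_2 + 3.9223·e_1 = (1.3077, -0.9231, -2.0000, 0.2308).
‖u_2‖ = 2.5720, so e_2 = (0.5084, -0.3589, -0.7776, 0.0897).
e_1·v_3 = 0.5883·0 + 0.7845·(-4) + 0.0000·(-4) + (-0.1961)·2 = -3.5301; e_2·v_3 = 0.5084·0 + (-0.3589)·(-4) + (-0.7776)·(-4) + 0.0897·2 = 4.7254.
u_3 = v_3 + 3.5301·e_1 − 4.7254·e_2 = (-0.3256, 0.4651, -0.3256, 0.8837).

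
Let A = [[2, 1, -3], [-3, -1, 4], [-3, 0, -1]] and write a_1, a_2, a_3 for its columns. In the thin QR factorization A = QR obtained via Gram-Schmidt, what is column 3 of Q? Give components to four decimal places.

q_3 = (0.6882, 0.6882, -0.2294)

a_1 = (2, -3, -3); ‖a_1‖ = 4.6904, so q_1 = (0.4264, -0.6396, -0.6396).
q_1·a_2 = 0.4264·1 + (-0.6396)·(-1) + (-0.6396)·0 = 1.0660.
u_2 = a_2 − 1.0660·q_1 = (0.5455, -0.3182, 0.6818).
‖u_2‖ = 0.9293, so q_2 = (0.5869, -0.3424, 0.7337).
q_1·a_3 = 0.4264·(-3) + (-0.6396)·4 + (-0.6396)·(-1) = -3.1980; q_2·a_3 = 0.5869·(-3) + (-0.3424)·4 + 0.7337·(-1) = -3.8640.
u_3 = a_3 + 3.1980·q_1 + 3.8640·q_2 = (0.6316, 0.6316, -0.2105).
‖u_3‖ = 0.9177, so q_3 = (0.6882, 0.6882, -0.2294).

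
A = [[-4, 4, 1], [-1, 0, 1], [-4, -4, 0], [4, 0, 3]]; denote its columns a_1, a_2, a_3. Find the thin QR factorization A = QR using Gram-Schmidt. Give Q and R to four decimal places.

a_1 = (-4, -1, -4, 4); ‖a_1‖ = 7.0000, so e_1 = (-0.5714, -0.1429, -0.5714, 0.5714).
e_1·a_2 = (-0.5714)·4 + (-0.1429)·0 + (-0.5714)·(-4) + 0.5714·0 = 0.0000.
u_2 = a_2 + 0.0000·e_1 = (4.0000, 0.0000, -4.0000, 0.0000).
‖u_2‖ = 5.6569, so e_2 = (0.7071, 0.0000, -0.7071, 0.0000).
e_1·a_3 = (-0.5714)·1 + (-0.1429)·1 + (-0.5714)·0 + 0.5714·3 = 1.0000; e_2·a_3 = 0.7071·1 + 0.0000·1 + (-0.7071)·0 + 0.0000·3 = 0.7071.
u_3 = a_3 − 1.0000·e_1 − 0.7071·e_2 = (1.0714, 1.1429, 1.0714, 2.4286).
‖u_3‖ = 3.0822, so e_3 = (0.3476, 0.3708, 0.3476, 0.7879).

Q = [[-0.5714, 0.7071, 0.3476], [-0.1429, 0.0000, 0.3708], [-0.5714, -0.7071, 0.3476], [0.5714, 0.0000, 0.7879]], R = [[7.0000, 0.0000, 1.0000], [0.0000, 5.6569, 0.7071], [0.0000, 0.0000, 3.0822]]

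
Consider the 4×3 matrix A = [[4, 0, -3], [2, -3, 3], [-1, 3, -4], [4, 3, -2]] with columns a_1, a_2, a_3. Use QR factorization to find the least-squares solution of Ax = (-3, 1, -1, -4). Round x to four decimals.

a_1 = (4, 2, -1, 4); ‖a_1‖ = 6.0828, so e_1 = (0.6576, 0.3288, -0.1644, 0.6576).
e_1·a_2 = 0.6576·0 + 0.3288·(-3) + (-0.1644)·3 + 0.6576·3 = 0.4932.
u_2 = a_2 − 0.4932·e_1 = (-0.3243, -3.1622, 3.0811, 2.6757).
‖u_2‖ = 5.1727, so e_2 = (-0.0627, -0.6113, 0.5956, 0.5173).
e_1·a_3 = 0.6576·(-3) + 0.3288·3 + (-0.1644)·(-4) + 0.6576·(-2) = -1.6440; e_2·a_3 = (-0.0627)·(-3) + (-0.6113)·3 + 0.5956·(-4) + 0.5173·(-2) = -5.0630.
u_3 = a_3 + 1.6440·e_1 + 5.0630·e_2 = (-2.2364, 0.4455, -1.2545, 1.7000).
‖u_3‖ = 3.1086, so e_3 = (-0.7194, 0.1433, -0.4036, 0.5469).
Qᵀb = (-4.1100, -3.0879, 0.5176).
Back-substitute: x_3 = 0.5176/3.1086 = 0.1665.
x_2 = (-3.0879 + 5.0630·0.1665)/5.1727 = -0.4340.
x_1 = (-4.1100 − 0.4932·(-0.4340) + 1.6440·0.1665)/6.0828 = -0.5955.

x = (-0.5955, -0.4340, 0.1665)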